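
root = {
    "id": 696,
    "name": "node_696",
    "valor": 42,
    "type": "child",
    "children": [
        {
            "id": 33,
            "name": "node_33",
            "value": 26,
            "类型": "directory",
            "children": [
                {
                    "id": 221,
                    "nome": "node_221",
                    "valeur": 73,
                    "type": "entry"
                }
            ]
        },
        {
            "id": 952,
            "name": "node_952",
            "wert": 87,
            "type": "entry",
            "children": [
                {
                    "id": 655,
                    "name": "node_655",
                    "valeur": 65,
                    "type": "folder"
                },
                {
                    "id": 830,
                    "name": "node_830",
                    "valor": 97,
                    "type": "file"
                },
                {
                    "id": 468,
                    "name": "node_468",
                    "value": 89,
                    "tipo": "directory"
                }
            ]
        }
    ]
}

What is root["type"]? "child"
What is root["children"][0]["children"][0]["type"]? "entry"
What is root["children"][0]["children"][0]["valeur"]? 73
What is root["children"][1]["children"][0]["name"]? "node_655"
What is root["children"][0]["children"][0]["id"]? 221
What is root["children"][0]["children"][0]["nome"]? "node_221"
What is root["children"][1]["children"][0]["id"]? 655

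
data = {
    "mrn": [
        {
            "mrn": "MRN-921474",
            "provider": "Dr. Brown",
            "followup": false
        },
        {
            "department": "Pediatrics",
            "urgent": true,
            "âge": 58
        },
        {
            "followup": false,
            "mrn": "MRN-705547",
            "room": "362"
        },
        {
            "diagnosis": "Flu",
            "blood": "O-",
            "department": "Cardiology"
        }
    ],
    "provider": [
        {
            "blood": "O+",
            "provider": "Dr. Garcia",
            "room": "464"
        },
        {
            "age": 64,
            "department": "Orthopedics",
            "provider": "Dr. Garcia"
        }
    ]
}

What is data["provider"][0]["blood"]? "O+"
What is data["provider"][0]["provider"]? "Dr. Garcia"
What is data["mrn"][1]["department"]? "Pediatrics"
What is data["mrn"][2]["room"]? "362"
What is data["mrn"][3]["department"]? "Cardiology"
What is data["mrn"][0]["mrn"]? "MRN-921474"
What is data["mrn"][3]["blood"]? "O-"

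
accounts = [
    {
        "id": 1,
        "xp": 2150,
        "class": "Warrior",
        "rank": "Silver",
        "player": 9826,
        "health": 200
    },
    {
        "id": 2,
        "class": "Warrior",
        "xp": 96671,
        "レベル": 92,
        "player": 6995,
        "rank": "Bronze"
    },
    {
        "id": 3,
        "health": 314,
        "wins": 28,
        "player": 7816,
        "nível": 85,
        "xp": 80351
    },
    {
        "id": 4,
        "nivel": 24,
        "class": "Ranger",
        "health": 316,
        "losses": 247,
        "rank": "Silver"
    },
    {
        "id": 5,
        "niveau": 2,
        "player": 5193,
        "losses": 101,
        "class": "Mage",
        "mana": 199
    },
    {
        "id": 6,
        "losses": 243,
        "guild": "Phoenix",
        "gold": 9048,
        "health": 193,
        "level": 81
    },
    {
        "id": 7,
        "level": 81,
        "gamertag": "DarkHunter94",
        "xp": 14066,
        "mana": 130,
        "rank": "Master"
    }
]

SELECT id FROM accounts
[1, 2, 3, 4, 5, 6, 7]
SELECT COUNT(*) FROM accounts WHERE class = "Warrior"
2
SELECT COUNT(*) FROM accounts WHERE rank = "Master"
1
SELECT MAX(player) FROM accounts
9826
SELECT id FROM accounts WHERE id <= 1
[1]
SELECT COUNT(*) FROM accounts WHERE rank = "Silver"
2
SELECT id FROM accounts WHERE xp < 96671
[1, 3, 7]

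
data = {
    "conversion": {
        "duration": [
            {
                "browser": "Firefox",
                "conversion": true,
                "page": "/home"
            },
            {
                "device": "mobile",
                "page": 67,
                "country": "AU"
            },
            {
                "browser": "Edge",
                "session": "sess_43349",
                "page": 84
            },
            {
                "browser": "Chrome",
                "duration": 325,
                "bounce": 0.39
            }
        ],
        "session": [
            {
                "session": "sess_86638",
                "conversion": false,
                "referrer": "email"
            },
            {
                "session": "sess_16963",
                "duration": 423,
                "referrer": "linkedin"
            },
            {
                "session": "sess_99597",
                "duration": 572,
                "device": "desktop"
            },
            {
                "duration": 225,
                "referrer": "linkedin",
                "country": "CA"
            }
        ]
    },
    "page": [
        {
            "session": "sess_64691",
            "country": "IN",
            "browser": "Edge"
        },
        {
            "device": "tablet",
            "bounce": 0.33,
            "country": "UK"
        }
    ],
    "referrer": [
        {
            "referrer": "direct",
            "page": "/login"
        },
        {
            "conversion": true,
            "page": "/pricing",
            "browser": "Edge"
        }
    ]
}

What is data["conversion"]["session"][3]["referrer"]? "linkedin"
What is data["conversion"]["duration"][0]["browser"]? "Firefox"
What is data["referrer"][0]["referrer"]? "direct"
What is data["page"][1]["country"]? "UK"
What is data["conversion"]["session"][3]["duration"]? 225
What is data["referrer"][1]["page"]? "/pricing"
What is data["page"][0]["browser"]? "Edge"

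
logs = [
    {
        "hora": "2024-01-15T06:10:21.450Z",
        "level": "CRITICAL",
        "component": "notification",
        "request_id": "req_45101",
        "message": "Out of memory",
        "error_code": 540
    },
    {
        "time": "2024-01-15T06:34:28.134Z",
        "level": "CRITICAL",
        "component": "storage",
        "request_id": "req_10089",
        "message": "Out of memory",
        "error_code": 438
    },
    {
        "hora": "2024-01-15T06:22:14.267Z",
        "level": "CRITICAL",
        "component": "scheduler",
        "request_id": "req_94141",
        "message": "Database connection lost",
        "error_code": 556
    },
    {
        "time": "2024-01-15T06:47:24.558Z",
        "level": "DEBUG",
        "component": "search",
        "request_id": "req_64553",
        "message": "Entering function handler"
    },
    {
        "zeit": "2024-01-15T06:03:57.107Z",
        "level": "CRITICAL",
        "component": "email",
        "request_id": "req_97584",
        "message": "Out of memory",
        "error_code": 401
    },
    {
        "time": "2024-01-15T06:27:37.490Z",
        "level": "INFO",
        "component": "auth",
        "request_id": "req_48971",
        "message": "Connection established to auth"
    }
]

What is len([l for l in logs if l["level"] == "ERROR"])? 0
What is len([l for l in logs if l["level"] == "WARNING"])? 0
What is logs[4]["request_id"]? "req_97584"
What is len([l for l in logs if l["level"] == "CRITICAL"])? 4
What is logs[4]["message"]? "Out of memory"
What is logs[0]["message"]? "Out of memory"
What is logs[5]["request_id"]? "req_48971"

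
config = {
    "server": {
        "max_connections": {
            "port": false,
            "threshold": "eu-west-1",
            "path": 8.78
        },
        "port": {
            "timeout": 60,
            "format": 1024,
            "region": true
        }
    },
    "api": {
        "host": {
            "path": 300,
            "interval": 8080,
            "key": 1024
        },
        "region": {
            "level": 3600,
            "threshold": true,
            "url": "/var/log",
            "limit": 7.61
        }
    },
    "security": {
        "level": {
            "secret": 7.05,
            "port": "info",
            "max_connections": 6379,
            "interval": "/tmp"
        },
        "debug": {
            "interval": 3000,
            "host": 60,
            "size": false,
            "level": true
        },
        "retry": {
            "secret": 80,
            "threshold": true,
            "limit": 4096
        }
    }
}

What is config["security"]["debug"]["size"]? False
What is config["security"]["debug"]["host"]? 60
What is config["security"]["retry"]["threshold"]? True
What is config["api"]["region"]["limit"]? 7.61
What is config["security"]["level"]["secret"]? 7.05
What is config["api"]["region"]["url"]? "/var/log"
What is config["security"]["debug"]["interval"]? 3000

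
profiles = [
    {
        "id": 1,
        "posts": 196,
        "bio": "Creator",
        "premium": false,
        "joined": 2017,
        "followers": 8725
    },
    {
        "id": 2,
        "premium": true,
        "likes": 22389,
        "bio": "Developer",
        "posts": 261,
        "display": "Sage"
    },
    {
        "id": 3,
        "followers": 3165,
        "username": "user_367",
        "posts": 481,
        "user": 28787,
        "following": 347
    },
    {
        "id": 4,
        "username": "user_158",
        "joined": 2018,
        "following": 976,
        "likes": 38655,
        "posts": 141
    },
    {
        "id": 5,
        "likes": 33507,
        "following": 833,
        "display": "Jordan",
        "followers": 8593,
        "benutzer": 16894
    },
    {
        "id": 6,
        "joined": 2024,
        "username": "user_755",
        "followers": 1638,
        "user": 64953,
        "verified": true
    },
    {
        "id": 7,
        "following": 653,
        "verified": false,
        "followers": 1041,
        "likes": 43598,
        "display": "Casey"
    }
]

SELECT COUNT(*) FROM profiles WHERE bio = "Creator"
1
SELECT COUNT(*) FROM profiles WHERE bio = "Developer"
1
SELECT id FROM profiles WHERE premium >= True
[2]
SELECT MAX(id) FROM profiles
7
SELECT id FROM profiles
[1, 2, 3, 4, 5, 6, 7]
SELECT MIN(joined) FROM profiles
2017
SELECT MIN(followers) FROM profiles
1041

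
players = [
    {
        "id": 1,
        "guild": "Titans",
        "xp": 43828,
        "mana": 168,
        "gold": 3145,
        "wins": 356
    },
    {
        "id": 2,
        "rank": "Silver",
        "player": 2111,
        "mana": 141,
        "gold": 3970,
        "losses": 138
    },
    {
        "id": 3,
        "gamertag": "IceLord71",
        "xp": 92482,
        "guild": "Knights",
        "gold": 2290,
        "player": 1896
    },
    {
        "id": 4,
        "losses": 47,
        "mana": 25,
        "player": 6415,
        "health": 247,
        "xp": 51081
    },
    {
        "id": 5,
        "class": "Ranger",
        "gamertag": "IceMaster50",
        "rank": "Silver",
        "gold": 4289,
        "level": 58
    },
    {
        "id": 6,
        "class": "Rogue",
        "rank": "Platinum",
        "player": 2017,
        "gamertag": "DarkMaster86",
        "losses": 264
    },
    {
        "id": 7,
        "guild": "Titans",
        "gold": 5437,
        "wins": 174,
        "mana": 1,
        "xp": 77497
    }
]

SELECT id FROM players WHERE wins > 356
[]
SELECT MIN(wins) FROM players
174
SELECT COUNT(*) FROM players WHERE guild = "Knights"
1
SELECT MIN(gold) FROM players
2290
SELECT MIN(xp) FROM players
43828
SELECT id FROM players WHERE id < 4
[1, 2, 3]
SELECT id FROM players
[1, 2, 3, 4, 5, 6, 7]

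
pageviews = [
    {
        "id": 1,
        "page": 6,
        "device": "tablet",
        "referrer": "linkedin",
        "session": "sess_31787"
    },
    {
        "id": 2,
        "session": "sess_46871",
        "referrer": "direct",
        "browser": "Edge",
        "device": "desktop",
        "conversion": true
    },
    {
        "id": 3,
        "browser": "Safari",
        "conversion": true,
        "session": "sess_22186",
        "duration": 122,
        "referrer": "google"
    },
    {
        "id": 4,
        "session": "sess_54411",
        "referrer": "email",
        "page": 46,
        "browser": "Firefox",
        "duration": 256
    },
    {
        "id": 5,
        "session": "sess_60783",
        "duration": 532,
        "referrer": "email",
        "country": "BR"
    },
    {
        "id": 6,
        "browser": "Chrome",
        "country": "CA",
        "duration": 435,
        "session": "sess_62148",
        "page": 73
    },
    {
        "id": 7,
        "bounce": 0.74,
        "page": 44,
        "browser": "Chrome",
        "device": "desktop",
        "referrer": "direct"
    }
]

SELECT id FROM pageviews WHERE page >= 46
[4, 6]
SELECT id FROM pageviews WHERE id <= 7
[1, 2, 3, 4, 5, 6, 7]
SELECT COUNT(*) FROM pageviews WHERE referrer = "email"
2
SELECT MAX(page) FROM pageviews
73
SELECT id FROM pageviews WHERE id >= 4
[4, 5, 6, 7]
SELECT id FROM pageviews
[1, 2, 3, 4, 5, 6, 7]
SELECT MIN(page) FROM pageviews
6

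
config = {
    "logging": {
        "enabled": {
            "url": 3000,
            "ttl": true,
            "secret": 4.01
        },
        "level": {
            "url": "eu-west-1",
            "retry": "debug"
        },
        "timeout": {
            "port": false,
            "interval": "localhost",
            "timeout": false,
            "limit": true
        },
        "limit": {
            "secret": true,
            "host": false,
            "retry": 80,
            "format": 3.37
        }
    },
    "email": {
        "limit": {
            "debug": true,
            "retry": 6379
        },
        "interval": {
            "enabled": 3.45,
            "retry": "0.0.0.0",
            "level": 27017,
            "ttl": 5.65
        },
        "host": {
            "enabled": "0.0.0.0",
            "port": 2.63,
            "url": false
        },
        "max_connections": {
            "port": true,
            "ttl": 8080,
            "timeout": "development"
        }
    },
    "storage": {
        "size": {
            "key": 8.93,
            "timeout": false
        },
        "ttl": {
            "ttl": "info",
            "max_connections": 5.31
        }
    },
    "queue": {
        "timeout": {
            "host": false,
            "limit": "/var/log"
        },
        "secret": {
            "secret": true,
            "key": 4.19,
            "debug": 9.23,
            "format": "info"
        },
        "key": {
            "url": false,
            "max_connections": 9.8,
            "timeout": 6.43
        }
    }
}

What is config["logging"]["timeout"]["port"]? False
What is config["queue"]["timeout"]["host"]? False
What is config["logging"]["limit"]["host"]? False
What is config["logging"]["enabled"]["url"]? 3000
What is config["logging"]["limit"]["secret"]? True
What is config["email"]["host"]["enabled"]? "0.0.0.0"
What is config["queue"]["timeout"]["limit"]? "/var/log"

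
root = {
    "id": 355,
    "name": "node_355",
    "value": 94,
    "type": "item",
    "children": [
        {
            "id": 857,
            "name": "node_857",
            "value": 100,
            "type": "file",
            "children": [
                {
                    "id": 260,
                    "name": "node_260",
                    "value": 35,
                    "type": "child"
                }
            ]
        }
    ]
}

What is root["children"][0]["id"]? 857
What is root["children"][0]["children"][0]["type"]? "child"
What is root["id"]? 355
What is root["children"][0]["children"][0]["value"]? 35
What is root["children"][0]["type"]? "file"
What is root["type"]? "item"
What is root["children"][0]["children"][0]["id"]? 260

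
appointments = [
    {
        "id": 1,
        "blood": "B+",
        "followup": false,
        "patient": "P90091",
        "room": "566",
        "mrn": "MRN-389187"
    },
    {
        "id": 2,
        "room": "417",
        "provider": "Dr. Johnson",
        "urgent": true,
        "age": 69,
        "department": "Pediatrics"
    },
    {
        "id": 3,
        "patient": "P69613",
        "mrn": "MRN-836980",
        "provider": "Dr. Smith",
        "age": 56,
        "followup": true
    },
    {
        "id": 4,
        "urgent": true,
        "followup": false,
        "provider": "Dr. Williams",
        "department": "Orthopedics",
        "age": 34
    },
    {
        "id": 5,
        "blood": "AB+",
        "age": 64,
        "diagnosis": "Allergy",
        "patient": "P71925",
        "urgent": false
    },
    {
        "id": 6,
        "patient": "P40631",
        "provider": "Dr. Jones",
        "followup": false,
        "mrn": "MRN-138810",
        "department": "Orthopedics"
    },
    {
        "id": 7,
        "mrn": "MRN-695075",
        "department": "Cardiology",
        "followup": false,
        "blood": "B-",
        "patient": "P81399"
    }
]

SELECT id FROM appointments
[1, 2, 3, 4, 5, 6, 7]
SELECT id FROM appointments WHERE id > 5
[6, 7]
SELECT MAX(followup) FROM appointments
True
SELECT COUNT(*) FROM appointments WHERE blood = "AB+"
1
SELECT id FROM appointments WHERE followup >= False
[1, 3, 4, 6, 7]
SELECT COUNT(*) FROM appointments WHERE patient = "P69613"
1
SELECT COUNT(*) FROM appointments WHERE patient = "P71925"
1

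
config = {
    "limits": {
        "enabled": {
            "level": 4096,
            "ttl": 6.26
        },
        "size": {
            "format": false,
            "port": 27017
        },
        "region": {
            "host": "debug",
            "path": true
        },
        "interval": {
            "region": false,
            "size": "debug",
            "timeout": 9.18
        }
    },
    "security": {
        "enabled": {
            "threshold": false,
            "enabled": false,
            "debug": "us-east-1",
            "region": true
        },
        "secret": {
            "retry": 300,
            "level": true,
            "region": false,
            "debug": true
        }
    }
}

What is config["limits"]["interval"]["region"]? False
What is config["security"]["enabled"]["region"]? True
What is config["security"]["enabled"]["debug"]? "us-east-1"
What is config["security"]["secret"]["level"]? True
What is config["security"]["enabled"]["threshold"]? False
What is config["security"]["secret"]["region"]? False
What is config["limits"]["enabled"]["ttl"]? 6.26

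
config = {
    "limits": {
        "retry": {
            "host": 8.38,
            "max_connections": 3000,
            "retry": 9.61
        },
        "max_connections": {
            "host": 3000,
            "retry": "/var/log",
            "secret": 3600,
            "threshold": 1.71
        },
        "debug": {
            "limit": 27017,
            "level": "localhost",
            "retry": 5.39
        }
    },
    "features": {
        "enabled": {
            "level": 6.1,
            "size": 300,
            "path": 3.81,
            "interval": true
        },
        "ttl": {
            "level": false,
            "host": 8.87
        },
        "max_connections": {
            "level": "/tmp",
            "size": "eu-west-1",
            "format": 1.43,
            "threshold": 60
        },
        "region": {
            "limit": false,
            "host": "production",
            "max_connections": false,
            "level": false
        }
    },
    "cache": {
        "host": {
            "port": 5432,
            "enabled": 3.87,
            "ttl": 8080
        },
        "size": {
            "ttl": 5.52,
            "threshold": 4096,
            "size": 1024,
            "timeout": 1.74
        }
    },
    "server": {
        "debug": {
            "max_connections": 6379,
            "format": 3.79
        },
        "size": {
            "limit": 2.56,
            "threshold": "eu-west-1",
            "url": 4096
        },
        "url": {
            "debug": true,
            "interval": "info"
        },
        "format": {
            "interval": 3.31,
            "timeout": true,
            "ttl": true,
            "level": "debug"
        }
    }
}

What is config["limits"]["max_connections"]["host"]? 3000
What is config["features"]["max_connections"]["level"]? "/tmp"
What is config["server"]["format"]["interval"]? 3.31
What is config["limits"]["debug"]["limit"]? 27017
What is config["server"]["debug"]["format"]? 3.79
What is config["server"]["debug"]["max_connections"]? 6379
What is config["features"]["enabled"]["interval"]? True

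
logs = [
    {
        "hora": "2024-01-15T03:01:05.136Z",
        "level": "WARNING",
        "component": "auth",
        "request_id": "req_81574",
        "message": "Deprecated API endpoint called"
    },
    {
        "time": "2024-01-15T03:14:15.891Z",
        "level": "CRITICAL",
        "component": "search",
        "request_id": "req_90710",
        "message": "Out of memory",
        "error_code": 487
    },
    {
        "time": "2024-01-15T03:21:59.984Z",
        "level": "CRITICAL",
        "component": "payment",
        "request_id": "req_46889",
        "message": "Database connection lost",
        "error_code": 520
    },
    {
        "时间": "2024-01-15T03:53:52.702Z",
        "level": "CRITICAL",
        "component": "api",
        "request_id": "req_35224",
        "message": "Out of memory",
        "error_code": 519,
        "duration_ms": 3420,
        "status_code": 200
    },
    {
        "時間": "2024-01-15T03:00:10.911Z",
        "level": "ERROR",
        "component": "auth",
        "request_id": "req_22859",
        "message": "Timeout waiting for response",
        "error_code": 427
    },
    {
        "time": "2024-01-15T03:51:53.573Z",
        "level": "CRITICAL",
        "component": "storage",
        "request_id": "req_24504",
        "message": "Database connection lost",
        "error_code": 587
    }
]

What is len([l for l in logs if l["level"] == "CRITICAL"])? 4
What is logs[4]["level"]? "ERROR"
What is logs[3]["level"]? "CRITICAL"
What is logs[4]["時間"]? "2024-01-15T03:00:10.911Z"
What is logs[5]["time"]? "2024-01-15T03:51:53.573Z"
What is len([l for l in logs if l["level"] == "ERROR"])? 1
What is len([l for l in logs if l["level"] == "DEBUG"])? 0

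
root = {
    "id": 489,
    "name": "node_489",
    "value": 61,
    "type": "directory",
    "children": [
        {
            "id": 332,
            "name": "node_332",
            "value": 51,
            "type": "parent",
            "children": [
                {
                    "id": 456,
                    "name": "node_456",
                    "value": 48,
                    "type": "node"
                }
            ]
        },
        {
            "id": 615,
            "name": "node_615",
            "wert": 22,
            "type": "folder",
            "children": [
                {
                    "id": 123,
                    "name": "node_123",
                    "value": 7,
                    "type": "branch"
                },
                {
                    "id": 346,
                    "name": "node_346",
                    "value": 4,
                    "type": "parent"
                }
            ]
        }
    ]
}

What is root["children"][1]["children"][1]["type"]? "parent"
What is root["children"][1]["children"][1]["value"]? 4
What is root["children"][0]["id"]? 332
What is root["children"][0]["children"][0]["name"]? "node_456"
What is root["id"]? 489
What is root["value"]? 61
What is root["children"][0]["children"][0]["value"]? 48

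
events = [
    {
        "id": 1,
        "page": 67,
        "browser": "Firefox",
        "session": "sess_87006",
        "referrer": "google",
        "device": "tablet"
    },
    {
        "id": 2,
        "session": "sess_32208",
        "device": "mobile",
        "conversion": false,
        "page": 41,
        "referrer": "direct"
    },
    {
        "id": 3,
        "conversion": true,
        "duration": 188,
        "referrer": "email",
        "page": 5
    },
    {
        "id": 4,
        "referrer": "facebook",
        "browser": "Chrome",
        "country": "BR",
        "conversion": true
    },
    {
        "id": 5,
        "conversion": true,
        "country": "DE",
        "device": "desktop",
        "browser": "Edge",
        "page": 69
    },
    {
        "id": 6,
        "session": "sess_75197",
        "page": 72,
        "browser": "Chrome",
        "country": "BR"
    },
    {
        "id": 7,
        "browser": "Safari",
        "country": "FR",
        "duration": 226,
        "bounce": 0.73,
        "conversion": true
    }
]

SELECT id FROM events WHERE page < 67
[2, 3]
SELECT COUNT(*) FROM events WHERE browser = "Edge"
1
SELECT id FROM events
[1, 2, 3, 4, 5, 6, 7]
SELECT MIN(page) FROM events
5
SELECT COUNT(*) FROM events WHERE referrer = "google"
1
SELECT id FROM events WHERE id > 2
[3, 4, 5, 6, 7]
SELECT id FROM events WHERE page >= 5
[1, 2, 3, 5, 6]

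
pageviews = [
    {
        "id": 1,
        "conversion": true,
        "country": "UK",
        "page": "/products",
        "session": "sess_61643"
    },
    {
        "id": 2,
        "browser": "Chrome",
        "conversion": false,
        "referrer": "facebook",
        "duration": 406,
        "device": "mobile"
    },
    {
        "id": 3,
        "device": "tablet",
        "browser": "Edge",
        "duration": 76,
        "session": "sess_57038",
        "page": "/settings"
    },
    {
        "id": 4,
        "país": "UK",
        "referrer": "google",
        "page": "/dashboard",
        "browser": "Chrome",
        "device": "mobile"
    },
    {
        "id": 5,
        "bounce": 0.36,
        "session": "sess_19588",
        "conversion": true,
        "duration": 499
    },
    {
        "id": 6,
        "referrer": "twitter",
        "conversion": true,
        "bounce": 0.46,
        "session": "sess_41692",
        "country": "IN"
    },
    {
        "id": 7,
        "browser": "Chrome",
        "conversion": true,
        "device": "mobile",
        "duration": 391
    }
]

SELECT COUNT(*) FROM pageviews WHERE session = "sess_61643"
1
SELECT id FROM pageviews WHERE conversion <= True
[1, 2, 5, 6, 7]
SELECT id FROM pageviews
[1, 2, 3, 4, 5, 6, 7]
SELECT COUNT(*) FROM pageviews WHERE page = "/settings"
1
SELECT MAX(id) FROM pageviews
7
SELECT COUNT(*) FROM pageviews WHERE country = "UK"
1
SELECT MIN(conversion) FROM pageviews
False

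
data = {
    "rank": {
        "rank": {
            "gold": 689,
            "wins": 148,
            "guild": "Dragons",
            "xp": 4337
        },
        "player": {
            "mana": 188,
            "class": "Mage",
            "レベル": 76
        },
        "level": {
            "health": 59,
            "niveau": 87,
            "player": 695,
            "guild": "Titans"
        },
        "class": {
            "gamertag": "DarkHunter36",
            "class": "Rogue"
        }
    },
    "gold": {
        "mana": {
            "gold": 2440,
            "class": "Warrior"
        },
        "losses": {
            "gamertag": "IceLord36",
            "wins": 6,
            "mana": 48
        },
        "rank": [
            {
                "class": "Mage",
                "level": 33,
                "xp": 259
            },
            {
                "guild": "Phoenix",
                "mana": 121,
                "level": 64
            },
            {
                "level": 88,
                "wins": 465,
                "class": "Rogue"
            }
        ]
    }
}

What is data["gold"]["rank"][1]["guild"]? "Phoenix"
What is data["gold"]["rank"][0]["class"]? "Mage"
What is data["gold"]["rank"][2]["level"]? 88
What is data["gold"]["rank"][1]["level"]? 64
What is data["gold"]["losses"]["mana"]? 48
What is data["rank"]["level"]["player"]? 695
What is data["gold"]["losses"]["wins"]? 6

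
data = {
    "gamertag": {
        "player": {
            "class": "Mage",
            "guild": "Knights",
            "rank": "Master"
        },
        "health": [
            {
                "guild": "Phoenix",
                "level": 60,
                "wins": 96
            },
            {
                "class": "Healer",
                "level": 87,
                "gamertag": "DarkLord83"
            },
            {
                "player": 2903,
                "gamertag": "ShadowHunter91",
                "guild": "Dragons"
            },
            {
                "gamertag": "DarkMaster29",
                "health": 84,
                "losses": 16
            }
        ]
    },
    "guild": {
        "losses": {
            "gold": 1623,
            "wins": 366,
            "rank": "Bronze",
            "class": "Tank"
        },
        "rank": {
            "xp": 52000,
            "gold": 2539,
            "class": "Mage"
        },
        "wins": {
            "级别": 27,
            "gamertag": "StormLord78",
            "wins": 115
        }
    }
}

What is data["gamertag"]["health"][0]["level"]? 60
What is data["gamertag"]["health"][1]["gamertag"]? "DarkLord83"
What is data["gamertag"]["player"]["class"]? "Mage"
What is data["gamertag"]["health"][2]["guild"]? "Dragons"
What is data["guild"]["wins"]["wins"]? 115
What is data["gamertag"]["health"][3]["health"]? 84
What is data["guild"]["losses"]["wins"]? 366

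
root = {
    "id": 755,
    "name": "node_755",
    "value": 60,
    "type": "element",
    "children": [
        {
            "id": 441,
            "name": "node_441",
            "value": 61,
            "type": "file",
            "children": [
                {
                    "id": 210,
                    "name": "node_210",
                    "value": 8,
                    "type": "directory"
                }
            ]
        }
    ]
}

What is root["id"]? 755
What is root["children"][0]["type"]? "file"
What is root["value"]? 60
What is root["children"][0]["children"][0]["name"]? "node_210"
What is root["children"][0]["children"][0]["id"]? 210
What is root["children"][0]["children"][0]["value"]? 8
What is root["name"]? "node_755"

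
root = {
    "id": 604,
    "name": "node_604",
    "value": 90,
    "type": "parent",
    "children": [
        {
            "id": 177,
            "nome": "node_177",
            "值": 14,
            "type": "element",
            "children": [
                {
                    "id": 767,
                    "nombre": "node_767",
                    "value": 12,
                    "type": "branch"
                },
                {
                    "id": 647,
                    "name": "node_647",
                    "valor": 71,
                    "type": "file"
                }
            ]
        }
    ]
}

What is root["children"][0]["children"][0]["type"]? "branch"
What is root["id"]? 604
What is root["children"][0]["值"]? 14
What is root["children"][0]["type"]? "element"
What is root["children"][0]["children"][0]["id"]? 767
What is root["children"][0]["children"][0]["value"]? 12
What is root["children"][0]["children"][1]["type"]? "file"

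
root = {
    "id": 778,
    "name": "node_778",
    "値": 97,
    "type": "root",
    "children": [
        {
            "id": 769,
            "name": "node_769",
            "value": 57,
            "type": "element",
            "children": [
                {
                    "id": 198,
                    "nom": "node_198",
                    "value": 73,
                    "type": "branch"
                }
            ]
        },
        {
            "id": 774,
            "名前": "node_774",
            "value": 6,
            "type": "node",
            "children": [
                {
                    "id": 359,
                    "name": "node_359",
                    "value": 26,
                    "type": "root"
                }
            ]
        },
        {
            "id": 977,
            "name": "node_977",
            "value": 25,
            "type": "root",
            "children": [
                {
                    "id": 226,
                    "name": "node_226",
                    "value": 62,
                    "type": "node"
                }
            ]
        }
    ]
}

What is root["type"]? "root"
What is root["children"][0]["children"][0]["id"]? 198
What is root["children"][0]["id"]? 769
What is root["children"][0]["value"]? 57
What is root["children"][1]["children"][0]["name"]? "node_359"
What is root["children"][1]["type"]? "node"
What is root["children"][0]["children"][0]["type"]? "branch"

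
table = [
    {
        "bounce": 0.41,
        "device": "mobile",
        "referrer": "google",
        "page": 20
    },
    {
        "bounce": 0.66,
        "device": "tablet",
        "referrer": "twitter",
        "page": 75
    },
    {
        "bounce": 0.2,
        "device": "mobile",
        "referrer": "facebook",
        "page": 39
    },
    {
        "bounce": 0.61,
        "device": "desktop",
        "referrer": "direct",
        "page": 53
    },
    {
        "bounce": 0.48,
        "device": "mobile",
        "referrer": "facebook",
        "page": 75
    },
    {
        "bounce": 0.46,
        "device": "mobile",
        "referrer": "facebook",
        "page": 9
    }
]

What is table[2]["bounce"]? 0.2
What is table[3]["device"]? "desktop"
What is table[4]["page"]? 75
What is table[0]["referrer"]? "google"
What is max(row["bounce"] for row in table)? 0.66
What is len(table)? 6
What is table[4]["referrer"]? "facebook"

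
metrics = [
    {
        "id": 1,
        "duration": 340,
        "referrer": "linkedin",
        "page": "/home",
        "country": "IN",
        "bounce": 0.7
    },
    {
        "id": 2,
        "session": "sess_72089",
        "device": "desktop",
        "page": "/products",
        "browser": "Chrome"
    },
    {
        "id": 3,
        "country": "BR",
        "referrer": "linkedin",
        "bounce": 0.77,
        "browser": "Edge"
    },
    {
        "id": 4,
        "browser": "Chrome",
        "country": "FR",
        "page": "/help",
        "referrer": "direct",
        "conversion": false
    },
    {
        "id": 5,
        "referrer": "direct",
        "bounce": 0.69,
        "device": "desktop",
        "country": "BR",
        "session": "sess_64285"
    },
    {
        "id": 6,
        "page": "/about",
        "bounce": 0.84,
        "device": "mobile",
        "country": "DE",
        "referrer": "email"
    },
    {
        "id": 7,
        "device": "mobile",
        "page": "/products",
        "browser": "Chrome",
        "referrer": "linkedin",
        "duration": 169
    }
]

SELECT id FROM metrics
[1, 2, 3, 4, 5, 6, 7]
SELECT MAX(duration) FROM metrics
340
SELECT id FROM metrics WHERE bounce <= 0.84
[1, 3, 5, 6]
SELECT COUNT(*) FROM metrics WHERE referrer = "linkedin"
3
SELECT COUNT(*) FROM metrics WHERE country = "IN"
1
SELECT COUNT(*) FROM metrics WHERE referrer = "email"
1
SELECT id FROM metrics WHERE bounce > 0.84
[]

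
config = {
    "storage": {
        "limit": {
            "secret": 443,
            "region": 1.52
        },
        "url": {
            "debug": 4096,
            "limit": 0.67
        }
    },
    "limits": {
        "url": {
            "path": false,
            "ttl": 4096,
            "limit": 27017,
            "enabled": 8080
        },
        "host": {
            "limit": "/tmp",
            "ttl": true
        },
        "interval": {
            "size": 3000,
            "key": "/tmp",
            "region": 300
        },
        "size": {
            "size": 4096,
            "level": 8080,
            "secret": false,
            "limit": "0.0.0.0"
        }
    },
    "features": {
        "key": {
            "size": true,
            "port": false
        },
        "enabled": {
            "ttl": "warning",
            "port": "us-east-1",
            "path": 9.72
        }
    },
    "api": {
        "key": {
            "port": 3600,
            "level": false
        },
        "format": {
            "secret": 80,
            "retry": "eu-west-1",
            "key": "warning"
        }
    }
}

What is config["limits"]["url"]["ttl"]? 4096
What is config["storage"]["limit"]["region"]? 1.52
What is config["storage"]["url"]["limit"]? 0.67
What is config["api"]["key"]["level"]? False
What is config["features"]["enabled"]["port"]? "us-east-1"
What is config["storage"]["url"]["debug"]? 4096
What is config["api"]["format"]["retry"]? "eu-west-1"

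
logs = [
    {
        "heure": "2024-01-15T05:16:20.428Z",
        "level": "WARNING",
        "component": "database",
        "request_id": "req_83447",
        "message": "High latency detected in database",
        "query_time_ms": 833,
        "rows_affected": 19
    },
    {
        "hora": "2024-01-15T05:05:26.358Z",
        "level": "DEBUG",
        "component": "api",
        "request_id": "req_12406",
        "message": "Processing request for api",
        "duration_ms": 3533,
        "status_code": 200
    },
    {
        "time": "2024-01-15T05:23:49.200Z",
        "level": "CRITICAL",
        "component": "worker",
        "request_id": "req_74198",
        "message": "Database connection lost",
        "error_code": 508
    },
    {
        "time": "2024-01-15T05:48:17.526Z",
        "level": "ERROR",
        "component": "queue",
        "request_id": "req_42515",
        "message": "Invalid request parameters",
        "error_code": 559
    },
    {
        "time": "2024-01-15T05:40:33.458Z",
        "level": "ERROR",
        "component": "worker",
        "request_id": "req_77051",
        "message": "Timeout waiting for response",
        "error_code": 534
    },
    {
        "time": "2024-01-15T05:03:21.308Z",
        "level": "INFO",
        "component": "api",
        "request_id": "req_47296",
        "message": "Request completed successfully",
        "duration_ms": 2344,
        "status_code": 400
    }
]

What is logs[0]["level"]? "WARNING"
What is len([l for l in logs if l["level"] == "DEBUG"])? 1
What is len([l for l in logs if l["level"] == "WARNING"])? 1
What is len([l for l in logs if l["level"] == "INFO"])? 1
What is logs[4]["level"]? "ERROR"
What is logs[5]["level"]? "INFO"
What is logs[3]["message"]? "Invalid request parameters"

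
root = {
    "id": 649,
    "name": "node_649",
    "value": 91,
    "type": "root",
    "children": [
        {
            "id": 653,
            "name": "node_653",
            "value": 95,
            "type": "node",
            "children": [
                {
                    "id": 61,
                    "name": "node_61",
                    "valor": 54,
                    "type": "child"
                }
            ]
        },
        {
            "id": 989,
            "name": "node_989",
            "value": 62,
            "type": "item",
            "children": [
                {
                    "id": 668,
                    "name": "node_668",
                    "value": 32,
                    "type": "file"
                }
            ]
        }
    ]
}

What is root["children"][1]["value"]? 62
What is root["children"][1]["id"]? 989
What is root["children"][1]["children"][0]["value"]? 32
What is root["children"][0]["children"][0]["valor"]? 54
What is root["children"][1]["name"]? "node_989"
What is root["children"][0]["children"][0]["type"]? "child"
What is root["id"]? 649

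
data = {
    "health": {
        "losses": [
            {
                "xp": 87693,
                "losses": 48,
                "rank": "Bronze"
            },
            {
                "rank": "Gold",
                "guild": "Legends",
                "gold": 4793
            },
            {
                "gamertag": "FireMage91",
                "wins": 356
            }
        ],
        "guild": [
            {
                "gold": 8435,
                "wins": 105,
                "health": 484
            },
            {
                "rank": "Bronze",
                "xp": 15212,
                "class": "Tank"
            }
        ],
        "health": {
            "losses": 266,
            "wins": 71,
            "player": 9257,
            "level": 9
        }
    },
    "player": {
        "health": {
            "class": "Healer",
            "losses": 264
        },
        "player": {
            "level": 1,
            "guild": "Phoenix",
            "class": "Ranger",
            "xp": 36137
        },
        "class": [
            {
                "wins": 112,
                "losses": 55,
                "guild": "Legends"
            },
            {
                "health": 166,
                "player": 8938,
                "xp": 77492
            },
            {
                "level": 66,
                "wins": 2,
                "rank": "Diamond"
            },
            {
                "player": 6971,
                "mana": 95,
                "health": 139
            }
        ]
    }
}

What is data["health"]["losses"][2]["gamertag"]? "FireMage91"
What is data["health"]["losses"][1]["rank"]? "Gold"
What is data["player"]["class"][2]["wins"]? 2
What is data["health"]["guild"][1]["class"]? "Tank"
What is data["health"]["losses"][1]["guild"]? "Legends"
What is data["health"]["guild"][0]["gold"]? 8435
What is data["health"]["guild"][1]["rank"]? "Bronze"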